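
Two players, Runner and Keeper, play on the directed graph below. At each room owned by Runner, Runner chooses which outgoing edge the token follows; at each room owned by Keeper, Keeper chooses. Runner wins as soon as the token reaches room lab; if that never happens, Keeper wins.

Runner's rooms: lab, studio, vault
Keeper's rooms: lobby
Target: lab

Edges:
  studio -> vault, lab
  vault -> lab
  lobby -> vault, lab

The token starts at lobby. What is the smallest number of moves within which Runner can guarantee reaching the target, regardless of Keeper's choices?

2

A0 = {lab}
A1: add {studio, vault} — studio (Runner) has studio→lab; vault (Runner) has vault→lab.
A2: add {lobby} — lobby (Keeper): all of {vault, lab} already in.
A2 = all vertices. Fixed point.
lobby enters the attractor at level 2, so Runner can force the target in 2 moves from there.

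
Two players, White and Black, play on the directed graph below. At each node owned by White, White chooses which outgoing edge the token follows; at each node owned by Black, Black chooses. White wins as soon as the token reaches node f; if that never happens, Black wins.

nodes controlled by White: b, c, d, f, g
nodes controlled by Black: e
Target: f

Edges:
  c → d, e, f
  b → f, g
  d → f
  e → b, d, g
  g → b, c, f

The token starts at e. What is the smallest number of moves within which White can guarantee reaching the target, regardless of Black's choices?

2

A0 = {f}
A1: add {b, c, d, g} — b (White) has b→f; c (White) has c→f; d (White) has d→f; g (White) has g→f.
A2: add {e} — e (Black): all of {b, d, g} already in.
A2 = all vertices. Fixed point.
e enters the attractor at level 2, so White can force the target in 2 moves from there.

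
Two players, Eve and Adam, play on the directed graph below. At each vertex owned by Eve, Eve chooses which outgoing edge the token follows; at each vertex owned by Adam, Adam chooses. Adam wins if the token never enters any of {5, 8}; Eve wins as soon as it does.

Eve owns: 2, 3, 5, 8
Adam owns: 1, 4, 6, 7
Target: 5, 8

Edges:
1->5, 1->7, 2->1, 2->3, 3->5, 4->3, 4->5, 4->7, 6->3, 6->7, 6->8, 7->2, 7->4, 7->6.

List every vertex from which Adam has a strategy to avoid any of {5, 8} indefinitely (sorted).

1, 4, 6, 7

A0 = {5, 8}
A1: add {3} — 3 (Eve) has 3→5.
A2: add {2} — 2 (Eve) has 2→3.
A3 = A2; e.g. 1 (Adam) can still go to 7. Fixed point.
Eve's attractor = {2, 3, 5, 8}; Adam avoids the target exactly from the complement.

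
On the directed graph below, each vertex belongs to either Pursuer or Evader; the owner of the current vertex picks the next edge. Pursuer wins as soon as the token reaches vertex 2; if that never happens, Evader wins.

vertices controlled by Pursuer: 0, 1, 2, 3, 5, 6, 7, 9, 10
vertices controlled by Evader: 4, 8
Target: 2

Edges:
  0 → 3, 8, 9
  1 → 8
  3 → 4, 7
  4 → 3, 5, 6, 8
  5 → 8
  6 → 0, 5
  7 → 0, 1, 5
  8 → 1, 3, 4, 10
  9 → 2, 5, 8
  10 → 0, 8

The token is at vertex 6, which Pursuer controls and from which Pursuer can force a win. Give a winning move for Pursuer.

0

A0 = {2}
A1: add {9} — 9 (Pursuer) has 9→2.
A2: add {0} — 0 (Pursuer) has 0→9.
A3: add {6, 7, 10} — 6 (Pursuer) has 6→0; 7 (Pursuer) has 7→0; 10 (Pursuer) has 10→0.
A4: add {3} — 3 (Pursuer) has 3→7.
A5 = A4; e.g. 1 (Pursuer) has no edge into A4. Fixed point.
From 6, successor 0 is in the attractor (rank 2); the other successor 5 is not.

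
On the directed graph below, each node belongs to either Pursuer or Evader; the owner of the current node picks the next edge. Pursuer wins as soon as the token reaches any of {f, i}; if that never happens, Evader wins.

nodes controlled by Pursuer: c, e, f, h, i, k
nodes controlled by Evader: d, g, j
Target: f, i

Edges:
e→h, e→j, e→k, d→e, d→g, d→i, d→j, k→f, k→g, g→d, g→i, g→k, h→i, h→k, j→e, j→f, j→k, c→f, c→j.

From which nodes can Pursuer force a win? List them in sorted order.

c, e, f, h, i, j, k

A0 = {f, i}
A1: add {c, h, k} — c (Pursuer) has c→f; h (Pursuer) has h→i; k (Pursuer) has k→f.
A2: add {e} — e (Pursuer) has e→h.
A3: add {j} — j (Evader): all of {e, f, k} already in.
A4 = A3; e.g. d (Evader) can still go to g. Fixed point.
Pursuer's winning region = {c, e, f, h, i, j, k}.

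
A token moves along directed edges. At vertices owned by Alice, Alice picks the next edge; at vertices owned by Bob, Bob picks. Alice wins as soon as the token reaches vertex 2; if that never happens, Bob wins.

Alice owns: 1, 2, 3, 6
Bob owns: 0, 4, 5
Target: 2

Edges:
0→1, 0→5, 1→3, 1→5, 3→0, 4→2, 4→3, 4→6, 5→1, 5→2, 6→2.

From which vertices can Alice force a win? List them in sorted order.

A0 = {2}
A1: add {6} — 6 (Alice) has 6→2.
A2 = A1; e.g. 0 (Bob) can still go to 1. Fixed point.
Alice's winning region = {2, 6}.

2, 6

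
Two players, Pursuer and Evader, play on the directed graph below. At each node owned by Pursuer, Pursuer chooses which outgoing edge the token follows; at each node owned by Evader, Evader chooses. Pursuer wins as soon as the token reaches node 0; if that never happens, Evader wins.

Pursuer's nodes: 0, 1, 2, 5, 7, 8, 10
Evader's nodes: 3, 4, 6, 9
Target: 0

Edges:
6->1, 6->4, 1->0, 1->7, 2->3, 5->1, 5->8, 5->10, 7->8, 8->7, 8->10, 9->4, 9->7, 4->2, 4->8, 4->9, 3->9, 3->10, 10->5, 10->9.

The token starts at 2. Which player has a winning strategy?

Evader

A0 = {0}
A1: add {1} — 1 (Pursuer) has 1→0.
A2: add {5} — 5 (Pursuer) has 5→1.
A3: add {10} — 10 (Pursuer) has 10→5.
A4: add {8} — 8 (Pursuer) has 8→10.
A5: add {7} — 7 (Pursuer) has 7→8.
A6 = A5; e.g. 2 (Pursuer) has no edge into A5. Fixed point.
2 never enters the attractor, so Evader can avoid the target forever.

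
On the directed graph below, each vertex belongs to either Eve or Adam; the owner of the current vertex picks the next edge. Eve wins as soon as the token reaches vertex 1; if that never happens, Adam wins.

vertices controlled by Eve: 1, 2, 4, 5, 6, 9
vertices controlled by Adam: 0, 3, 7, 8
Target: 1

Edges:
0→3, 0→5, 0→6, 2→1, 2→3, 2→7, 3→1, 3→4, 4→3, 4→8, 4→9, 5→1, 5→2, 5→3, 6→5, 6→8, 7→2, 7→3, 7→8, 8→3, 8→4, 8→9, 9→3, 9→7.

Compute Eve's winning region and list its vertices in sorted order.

A0 = {1}
A1: add {2, 5} — 2 (Eve) has 2→1; 5 (Eve) has 5→1.
A2: add {6} — 6 (Eve) has 6→5.
A3 = A2; e.g. 0 (Adam) can still go to 3. Fixed point.
Eve's winning region = {1, 2, 5, 6}.

1, 2, 5, 6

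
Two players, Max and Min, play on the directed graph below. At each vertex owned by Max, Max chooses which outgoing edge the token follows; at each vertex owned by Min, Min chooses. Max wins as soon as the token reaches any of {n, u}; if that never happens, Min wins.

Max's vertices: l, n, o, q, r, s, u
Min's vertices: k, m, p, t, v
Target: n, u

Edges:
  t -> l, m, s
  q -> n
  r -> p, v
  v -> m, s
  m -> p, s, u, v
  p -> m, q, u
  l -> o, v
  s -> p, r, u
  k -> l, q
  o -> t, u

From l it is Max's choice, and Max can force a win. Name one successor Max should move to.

o

A0 = {n, u}
A1: add {o, q, s} — o (Max) has o→u; q (Max) has q→n; s (Max) has s→u.
A2: add {l} — l (Max) has l→o.
A3: add {k} — k (Min): all of {l, q} already in.
A4 = A3; e.g. m (Min) can still go to p. Fixed point.
From l, successor o is in the attractor (rank 1); the other successor v is not.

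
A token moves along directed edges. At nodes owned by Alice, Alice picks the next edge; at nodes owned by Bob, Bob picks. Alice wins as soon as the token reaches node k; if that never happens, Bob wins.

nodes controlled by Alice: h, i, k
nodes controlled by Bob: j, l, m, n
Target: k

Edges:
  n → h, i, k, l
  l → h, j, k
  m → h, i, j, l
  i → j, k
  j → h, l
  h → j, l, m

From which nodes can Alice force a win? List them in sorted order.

i, k

A0 = {k}
A1: add {i} — i (Alice) has i→k.
A2 = A1; e.g. h (Alice) has no edge into A1. Fixed point.
Alice's winning region = {i, k}.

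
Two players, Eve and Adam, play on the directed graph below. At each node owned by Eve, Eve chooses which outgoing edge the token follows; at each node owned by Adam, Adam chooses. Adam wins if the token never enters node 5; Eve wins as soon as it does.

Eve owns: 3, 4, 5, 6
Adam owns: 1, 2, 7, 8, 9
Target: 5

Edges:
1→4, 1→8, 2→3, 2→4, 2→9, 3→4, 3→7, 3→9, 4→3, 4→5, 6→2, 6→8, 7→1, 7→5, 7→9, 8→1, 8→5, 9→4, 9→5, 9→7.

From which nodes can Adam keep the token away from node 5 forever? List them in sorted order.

1, 2, 6, 7, 8, 9

A0 = {5}
A1: add {4} — 4 (Eve) has 4→5.
A2: add {3} — 3 (Eve) has 3→4.
A3 = A2; e.g. 1 (Adam) can still go to 8. Fixed point.
Eve's attractor = {3, 4, 5}; Adam avoids the target exactly from the complement.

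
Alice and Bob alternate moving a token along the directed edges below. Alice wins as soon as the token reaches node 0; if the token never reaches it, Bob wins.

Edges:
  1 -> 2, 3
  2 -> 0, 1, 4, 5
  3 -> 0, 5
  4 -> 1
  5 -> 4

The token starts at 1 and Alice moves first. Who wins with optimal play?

Track states (vertex, player-to-move).
A0 = {(0,Alice), (0,Bob)}
A1: add {(2,Alice), (3,Alice)}.
A2: add {(1,Bob)}.
A3: add {(4,Alice)}.
A4: add {(5,Bob)}.
A5 = A4; e.g. (1,Alice) stays out. (1,Alice) never enters ⇒ Bob avoids the target.

Bob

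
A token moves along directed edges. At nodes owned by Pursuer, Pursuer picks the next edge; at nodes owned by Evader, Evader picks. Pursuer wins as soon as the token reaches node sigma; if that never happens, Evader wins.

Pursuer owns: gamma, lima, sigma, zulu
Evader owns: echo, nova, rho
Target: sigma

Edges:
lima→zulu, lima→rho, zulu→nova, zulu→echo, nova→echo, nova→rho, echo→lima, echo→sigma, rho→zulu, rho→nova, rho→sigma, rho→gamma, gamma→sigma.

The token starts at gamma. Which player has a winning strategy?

Pursuer

A0 = {sigma}
A1: add {gamma} — gamma (Pursuer) has gamma→sigma.
A2 = A1; e.g. lima (Pursuer) has no edge into A1. Fixed point.
gamma ∈ A1, so Pursuer can force the target.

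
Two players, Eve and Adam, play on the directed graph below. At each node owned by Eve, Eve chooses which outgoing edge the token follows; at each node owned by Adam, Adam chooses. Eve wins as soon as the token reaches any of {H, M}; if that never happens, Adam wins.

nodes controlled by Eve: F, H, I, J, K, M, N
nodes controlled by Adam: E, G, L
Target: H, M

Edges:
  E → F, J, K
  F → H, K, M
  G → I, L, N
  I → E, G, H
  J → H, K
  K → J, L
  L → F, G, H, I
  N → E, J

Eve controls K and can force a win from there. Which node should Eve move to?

A0 = {H, M}
A1: add {F, I, J} — F (Eve) has F→H; I (Eve) has I→H; J (Eve) has J→H.
A2: add {K, N} — K (Eve) has K→J; N (Eve) has N→J.
A3: add {E} — E (Adam): all of {F, J, K} already in.
A4 = A3; e.g. G (Adam) can still go to L. Fixed point.
From K, successor J is in the attractor (rank 1); the other successor L is not.

J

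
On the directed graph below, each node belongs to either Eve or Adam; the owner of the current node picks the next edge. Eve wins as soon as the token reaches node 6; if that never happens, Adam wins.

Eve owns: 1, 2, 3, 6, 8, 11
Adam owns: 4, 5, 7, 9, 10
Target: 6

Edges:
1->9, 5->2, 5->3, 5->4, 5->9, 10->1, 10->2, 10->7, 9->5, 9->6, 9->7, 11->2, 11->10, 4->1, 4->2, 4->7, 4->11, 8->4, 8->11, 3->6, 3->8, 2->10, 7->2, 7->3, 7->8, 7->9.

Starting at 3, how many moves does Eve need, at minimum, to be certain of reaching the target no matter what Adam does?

1

A0 = {6}
A1: add {3} — 3 (Eve) has 3→6.
A2 = A1; e.g. 1 (Eve) has no edge into A1. Fixed point.
3 enters the attractor at level 1, so Eve can force the target in 1 move from there.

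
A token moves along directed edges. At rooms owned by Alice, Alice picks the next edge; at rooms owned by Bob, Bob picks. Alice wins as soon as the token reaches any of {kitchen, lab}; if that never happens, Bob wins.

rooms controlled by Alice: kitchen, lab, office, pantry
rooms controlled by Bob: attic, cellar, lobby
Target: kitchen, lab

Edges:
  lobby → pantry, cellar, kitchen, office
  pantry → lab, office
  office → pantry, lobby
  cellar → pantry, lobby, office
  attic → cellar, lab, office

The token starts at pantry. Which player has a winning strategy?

Alice

A0 = {kitchen, lab}
A1: add {pantry} — pantry (Alice) has pantry→lab.
pantry ∈ A1, so Alice can force the target.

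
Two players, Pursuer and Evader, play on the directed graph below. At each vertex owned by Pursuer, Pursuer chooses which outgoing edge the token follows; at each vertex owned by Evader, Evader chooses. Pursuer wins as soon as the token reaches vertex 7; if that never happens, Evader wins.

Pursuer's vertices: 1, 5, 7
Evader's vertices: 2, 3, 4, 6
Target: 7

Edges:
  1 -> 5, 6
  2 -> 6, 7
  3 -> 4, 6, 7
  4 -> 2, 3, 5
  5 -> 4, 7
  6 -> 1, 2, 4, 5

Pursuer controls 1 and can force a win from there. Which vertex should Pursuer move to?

5

A0 = {7}
A1: add {5} — 5 (Pursuer) has 5→7.
A2: add {1} — 1 (Pursuer) has 1→5.
A3 = A2; e.g. 2 (Evader) can still go to 6. Fixed point.
From 1, successor 5 is in the attractor (rank 1); the other successor 6 is not.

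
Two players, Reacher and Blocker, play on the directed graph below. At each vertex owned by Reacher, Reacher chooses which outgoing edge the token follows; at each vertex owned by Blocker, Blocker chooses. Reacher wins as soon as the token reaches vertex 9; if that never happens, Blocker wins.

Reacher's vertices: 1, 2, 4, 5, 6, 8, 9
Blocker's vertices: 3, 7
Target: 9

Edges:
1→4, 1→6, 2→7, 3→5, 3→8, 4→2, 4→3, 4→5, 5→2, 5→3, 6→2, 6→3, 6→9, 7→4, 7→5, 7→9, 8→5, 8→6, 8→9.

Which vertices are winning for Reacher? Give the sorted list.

1, 6, 8, 9

A0 = {9}
A1: add {6, 8} — 6 (Reacher) has 6→9; 8 (Reacher) has 8→9.
A2: add {1} — 1 (Reacher) has 1→6.
A3 = A2; e.g. 2 (Reacher) has no edge into A2. Fixed point.
Reacher's winning region = {1, 6, 8, 9}.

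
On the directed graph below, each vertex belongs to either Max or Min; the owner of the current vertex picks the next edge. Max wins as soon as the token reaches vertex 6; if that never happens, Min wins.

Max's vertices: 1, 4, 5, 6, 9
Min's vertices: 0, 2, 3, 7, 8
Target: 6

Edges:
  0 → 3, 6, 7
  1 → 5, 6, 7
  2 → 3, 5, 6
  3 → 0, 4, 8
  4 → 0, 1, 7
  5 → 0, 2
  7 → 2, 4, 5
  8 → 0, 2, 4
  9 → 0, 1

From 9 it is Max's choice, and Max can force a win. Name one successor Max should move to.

A0 = {6}
A1: add {1} — 1 (Max) has 1→6.
A2: add {4, 9} — 4 (Max) has 4→1; 9 (Max) has 9→1.
A3 = A2; e.g. 0 (Min) can still go to 3. Fixed point.
From 9, successor 1 is in the attractor (rank 1); the other successor 0 is not.

1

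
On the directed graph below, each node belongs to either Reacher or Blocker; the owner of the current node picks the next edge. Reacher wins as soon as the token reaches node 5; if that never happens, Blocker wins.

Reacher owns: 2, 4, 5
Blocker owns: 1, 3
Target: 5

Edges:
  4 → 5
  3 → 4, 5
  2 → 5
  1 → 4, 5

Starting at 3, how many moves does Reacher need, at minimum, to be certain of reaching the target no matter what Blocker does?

A0 = {5}
A1: add {2, 4} — 2 (Reacher) has 2→5; 4 (Reacher) has 4→5.
A2: add {1, 3} — 1 (Blocker): all of {4, 5} already in; 3 (Blocker): all of {4, 5} already in.
A2 = all vertices. Fixed point.
3 enters the attractor at level 2, so Reacher can force the target in 2 moves from there.

2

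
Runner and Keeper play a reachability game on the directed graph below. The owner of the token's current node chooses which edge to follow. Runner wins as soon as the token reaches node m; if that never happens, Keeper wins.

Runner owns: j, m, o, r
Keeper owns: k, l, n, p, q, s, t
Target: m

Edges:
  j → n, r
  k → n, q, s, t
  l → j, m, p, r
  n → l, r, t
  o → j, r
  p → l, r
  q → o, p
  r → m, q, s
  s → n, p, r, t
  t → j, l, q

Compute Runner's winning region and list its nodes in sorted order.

j, m, o, r

A0 = {m}
A1: add {r} — r (Runner) has r→m.
A2: add {j, o} — j (Runner) has j→r; o (Runner) has o→r.
A3 = A2; e.g. k (Keeper) can still go to n. Fixed point.
Runner's winning region = {j, m, o, r}.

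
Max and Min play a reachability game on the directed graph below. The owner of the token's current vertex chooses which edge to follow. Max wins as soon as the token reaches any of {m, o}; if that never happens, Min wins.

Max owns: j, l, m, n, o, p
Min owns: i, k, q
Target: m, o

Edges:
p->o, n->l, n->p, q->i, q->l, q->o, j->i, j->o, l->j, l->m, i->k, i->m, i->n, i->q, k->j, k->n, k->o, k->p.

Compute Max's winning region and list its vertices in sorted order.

A0 = {m, o}
A1: add {j, l, p} — j (Max) has j→o; l (Max) has l→m; p (Max) has p→o.
A2: add {n} — n (Max) has n→l.
A3: add {k} — k (Min): all of {j, n, o, p} already in.
A4 = A3; e.g. i (Min) can still go to q. Fixed point.
Max's winning region = {j, k, l, m, n, o, p}.

j, k, l, m, n, o, p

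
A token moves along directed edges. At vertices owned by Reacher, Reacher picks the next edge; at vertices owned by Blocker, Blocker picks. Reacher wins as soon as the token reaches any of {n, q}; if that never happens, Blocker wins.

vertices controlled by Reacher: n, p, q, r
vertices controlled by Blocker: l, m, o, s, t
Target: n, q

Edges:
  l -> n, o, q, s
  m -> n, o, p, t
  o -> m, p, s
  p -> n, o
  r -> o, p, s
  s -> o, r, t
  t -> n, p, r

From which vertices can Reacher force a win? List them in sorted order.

A0 = {n, q}
A1: add {p} — p (Reacher) has p→n.
A2: add {r} — r (Reacher) has r→p.
A3: add {t} — t (Blocker): all of {n, p, r} already in.
A4 = A3; e.g. l (Blocker) can still go to o. Fixed point.
Reacher's winning region = {n, p, q, r, t}.

n, p, q, r, t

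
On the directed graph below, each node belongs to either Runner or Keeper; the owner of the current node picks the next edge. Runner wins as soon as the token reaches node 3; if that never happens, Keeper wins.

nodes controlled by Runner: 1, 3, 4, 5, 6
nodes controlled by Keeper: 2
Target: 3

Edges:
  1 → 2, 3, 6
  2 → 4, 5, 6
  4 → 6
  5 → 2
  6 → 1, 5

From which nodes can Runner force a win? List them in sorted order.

A0 = {3}
A1: add {1} — 1 (Runner) has 1→3.
A2: add {6} — 6 (Runner) has 6→1.
A3: add {4} — 4 (Runner) has 4→6.
A4 = A3; e.g. 2 (Keeper) can still go to 5. Fixed point.
Runner's winning region = {1, 3, 4, 6}.

1, 3, 4, 6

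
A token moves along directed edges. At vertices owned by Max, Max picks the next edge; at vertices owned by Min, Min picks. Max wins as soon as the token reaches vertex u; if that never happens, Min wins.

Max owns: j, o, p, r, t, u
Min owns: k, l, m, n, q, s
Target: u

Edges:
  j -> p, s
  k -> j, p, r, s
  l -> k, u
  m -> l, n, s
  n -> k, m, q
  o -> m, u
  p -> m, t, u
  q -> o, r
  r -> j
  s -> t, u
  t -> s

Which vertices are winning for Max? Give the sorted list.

j, o, p, q, r, u

A0 = {u}
A1: add {o, p} — o (Max) has o→u; p (Max) has p→u.
A2: add {j} — j (Max) has j→p.
A3: add {r} — r (Max) has r→j.
A4: add {q} — q (Min): all of {o, r} already in.
A5 = A4; e.g. k (Min) can still go to s. Fixed point.
Max's winning region = {j, o, p, q, r, u}.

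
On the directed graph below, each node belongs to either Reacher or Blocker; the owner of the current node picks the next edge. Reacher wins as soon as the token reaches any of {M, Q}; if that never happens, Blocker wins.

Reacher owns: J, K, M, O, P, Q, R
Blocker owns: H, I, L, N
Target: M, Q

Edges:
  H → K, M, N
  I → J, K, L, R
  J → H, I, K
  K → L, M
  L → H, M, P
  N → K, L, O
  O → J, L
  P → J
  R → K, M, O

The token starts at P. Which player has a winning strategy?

A0 = {M, Q}
A1: add {K, R} — K (Reacher) has K→M; R (Reacher) has R→M.
A2: add {J} — J (Reacher) has J→K.
A3: add {O, P} — O (Reacher) has O→J; P (Reacher) has P→J.
A4 = A3; e.g. H (Blocker) can still go to N. Fixed point.
P ∈ A3, so Reacher can force the target.

Reacher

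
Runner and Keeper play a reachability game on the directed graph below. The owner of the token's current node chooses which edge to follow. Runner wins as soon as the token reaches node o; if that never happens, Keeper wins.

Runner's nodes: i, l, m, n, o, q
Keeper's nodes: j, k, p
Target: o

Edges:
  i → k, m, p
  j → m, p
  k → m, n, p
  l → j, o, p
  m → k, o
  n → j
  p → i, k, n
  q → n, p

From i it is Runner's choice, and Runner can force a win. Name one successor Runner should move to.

A0 = {o}
A1: add {l, m} — l (Runner) has l→o; m (Runner) has m→o.
A2: add {i} — i (Runner) has i→m.
A3 = A2; e.g. j (Keeper) can still go to p. Fixed point.
From i, successor m is in the attractor (rank 1); the other successors k, p are not.

m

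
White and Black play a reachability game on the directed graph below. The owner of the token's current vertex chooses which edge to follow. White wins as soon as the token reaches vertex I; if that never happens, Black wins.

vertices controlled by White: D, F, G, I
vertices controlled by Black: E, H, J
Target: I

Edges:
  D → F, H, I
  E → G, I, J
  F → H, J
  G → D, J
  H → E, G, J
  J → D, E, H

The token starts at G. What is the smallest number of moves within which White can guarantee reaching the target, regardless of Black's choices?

2

A0 = {I}
A1: add {D} — D (White) has D→I.
A2: add {G} — G (White) has G→D.
A3 = A2; e.g. E (Black) can still go to J. Fixed point.
G enters the attractor at level 2, so White can force the target in 2 moves from there.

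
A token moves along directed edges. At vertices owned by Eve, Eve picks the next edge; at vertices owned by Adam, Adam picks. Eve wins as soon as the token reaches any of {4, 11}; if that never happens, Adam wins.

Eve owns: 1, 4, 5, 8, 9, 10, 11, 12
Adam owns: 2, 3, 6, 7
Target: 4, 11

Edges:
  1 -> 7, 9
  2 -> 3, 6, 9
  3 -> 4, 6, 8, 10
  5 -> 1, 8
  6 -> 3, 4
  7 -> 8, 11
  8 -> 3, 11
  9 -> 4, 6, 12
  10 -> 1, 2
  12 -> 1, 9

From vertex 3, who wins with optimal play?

A0 = {4, 11}
A1: add {8, 9} — 8 (Eve) has 8→11; 9 (Eve) has 9→4.
A2: add {1, 5, 7, 12} — 1 (Eve) has 1→9; 5 (Eve) has 5→8; 7 (Adam): all of {8, 11} already in; 12 (Eve) has 12→9.
A3: add {10} — 10 (Eve) has 10→1.
A4 = A3; e.g. 2 (Adam) can still go to 3. Fixed point.
3 never enters the attractor, so Adam can avoid the target forever.

Adam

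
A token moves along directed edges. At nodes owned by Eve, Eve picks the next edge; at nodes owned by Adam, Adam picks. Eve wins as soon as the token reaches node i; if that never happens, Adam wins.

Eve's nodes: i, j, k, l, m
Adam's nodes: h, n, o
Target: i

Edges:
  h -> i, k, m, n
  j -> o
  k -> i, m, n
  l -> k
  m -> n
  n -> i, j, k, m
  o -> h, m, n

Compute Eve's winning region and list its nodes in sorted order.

i, k, l

A0 = {i}
A1: add {k} — k (Eve) has k→i.
A2: add {l} — l (Eve) has l→k.
A3 = A2; e.g. h (Adam) can still go to m. Fixed point.
Eve's winning region = {i, k, l}.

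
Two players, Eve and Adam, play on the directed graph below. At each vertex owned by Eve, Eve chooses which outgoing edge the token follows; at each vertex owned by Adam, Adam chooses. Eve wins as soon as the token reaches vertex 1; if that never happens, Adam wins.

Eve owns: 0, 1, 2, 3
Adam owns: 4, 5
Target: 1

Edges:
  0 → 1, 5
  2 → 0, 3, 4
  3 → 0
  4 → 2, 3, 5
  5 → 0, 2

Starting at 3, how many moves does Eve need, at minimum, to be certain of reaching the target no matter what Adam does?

2

A0 = {1}
A1: add {0} — 0 (Eve) has 0→1.
A2: add {2, 3} — 2 (Eve) has 2→0; 3 (Eve) has 3→0.
3 enters the attractor at level 2, so Eve can force the target in 2 moves from there.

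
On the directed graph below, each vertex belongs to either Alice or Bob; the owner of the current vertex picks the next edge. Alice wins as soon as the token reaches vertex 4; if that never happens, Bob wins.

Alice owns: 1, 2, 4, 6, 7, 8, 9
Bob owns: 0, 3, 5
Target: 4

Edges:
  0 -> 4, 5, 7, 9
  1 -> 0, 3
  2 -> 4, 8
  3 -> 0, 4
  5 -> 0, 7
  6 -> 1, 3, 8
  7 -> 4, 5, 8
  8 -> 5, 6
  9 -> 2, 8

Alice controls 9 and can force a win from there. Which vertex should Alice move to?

A0 = {4}
A1: add {2, 7} — 2 (Alice) has 2→4; 7 (Alice) has 7→4.
A2: add {9} — 9 (Alice) has 9→2.
A3 = A2; e.g. 0 (Bob) can still go to 5. Fixed point.
From 9, successor 2 is in the attractor (rank 1); the other successor 8 is not.

2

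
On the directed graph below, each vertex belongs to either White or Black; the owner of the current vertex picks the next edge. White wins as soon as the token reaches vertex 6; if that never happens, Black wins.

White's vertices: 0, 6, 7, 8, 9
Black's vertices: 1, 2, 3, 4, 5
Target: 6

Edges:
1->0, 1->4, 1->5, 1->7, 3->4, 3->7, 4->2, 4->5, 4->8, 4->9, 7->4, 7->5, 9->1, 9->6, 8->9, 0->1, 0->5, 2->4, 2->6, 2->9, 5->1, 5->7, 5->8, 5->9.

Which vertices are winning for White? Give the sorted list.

6, 8, 9

A0 = {6}
A1: add {9} — 9 (White) has 9→6.
A2: add {8} — 8 (White) has 8→9.
A3 = A2; e.g. 0 (White) has no edge into A2. Fixed point.
White's winning region = {6, 8, 9}.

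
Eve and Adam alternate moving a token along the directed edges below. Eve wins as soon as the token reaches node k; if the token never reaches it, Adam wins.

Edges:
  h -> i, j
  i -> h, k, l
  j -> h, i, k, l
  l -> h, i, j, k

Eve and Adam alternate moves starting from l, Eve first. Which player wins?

Track states (vertex, player-to-move).
A0 = {(k,Eve), (k,Adam)}
A1: add {(i,Eve), (j,Eve), (l,Eve)}.
(l,Eve) ∈ A1 ⇒ Eve forces the target.

Eve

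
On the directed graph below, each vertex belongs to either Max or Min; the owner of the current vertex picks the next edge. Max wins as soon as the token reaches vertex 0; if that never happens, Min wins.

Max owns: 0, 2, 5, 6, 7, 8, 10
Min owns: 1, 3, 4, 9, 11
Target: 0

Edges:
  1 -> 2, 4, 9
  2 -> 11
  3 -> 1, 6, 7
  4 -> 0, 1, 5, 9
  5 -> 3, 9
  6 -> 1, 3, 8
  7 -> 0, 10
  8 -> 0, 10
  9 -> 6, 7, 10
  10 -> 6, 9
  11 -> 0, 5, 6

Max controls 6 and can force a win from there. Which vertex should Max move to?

A0 = {0}
A1: add {7, 8} — 7 (Max) has 7→0; 8 (Max) has 8→0.
A2: add {6} — 6 (Max) has 6→8.
A3: add {10} — 10 (Max) has 10→6.
A4: add {9} — 9 (Min): all of {6, 7, 10} already in.
A5: add {5} — 5 (Max) has 5→9.
A6: add {11} — 11 (Min): all of {0, 5, 6} already in.
A7: add {2} — 2 (Max) has 2→11.
A8 = A7; e.g. 1 (Min) can still go to 4. Fixed point.
From 6, successor 8 is in the attractor (rank 1); the other successors 1, 3 are not.

8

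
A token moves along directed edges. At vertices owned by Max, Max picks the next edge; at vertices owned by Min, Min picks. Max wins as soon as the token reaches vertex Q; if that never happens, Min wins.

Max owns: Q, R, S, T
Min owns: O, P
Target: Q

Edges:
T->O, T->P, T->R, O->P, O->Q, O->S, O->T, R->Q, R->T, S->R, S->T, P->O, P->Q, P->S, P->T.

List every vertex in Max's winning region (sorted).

Q, R, S, T

A0 = {Q}
A1: add {R} — R (Max) has R→Q.
A2: add {S, T} — S (Max) has S→R; T (Max) has T→R.
A3 = A2; e.g. O (Min) can still go to P. Fixed point.
Max's winning region = {Q, R, S, T}.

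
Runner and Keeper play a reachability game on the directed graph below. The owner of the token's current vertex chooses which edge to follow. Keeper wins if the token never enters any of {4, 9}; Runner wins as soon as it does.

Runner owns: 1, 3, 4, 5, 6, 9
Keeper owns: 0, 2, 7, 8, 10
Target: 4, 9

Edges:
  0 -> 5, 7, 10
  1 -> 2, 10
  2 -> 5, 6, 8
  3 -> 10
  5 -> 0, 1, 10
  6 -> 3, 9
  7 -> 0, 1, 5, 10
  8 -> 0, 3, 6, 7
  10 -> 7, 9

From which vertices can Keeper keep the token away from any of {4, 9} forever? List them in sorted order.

A0 = {4, 9}
A1: add {6} — 6 (Runner) has 6→9.
A2 = A1; e.g. 0 (Keeper) can still go to 5. Fixed point.
Runner's attractor = {4, 6, 9}; Keeper avoids the target exactly from the complement.

0, 1, 2, 3, 5, 7, 8, 10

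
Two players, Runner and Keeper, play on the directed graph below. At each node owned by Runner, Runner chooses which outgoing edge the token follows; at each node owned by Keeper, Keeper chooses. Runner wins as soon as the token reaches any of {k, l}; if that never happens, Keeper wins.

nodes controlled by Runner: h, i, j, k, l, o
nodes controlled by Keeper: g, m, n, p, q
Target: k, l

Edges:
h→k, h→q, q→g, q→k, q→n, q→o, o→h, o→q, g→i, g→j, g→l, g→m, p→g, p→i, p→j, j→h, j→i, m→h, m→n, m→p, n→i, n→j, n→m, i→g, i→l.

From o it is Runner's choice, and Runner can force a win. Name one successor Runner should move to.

A0 = {k, l}
A1: add {h, i} — h (Runner) has h→k; i (Runner) has i→l.
A2: add {j, o} — j (Runner) has j→h; o (Runner) has o→h.
A3 = A2; e.g. g (Keeper) can still go to m. Fixed point.
From o, successor h is in the attractor (rank 1); the other successor q is not.

h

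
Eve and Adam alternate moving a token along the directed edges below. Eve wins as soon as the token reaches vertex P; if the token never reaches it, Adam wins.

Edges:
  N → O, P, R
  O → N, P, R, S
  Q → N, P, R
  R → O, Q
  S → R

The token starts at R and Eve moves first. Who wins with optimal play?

Adam

Track states (vertex, player-to-move).
A0 = {(P,Eve), (P,Adam)}
A1: add {(N,Eve), (O,Eve), (Q,Eve)}.
A2: add {(R,Adam)}.
A3: add {(S,Eve)}.
A4 = A3; e.g. (N,Adam) stays out. (R,Eve) never enters ⇒ Adam avoids the target.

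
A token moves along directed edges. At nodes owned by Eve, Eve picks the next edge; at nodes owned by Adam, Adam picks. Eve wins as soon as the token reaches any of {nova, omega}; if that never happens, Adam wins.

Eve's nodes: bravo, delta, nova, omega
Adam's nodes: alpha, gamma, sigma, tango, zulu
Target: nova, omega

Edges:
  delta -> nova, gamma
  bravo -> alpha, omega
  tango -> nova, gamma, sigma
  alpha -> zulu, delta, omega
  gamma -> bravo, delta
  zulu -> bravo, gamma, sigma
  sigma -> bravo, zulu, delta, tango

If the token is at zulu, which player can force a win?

Adam

A0 = {nova, omega}
A1: add {bravo, delta} — bravo (Eve) has bravo→omega; delta (Eve) has delta→nova.
A2: add {gamma} — gamma (Adam): all of {bravo, delta} already in.
A3 = A2; e.g. alpha (Adam) can still go to zulu. Fixed point.
zulu never enters the attractor, so Adam can avoid the target forever.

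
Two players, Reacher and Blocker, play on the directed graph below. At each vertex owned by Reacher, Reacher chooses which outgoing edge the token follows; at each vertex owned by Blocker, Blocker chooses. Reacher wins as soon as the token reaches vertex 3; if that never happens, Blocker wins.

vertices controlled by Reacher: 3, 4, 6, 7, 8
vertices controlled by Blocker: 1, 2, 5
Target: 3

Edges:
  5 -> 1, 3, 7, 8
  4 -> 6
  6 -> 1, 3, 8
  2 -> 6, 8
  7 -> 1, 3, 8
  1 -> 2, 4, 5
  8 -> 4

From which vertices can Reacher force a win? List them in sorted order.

A0 = {3}
A1: add {6, 7} — 6 (Reacher) has 6→3; 7 (Reacher) has 7→3.
A2: add {4} — 4 (Reacher) has 4→6.
A3: add {8} — 8 (Reacher) has 8→4.
A4: add {2} — 2 (Blocker): all of {6, 8} already in.
A5 = A4; e.g. 1 (Blocker) can still go to 5. Fixed point.
Reacher's winning region = {2, 3, 4, 6, 7, 8}.

2, 3, 4, 6, 7, 8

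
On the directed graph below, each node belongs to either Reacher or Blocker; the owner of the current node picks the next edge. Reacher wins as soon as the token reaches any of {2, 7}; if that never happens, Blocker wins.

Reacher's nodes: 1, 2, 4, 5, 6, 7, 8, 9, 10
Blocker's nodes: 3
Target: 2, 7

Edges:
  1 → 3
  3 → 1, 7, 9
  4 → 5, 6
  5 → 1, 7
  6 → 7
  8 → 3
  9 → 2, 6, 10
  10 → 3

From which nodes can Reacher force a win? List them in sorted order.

2, 4, 5, 6, 7, 9

A0 = {2, 7}
A1: add {5, 6, 9} — 5 (Reacher) has 5→7; 6 (Reacher) has 6→7; 9 (Reacher) has 9→2.
A2: add {4} — 4 (Reacher) has 4→5.
A3 = A2; e.g. 1 (Reacher) has no edge into A2. Fixed point.
Reacher's winning region = {2, 4, 5, 6, 7, 9}.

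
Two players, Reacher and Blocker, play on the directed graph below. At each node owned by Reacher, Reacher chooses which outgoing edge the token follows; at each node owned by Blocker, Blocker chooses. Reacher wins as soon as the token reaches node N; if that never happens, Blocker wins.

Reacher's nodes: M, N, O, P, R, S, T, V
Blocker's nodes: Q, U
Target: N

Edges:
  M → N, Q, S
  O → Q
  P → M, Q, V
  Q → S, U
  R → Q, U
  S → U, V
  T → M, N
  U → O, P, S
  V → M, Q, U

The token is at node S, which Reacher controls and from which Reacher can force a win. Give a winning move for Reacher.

V

A0 = {N}
A1: add {M, T} — M (Reacher) has M→N; T (Reacher) has T→N.
A2: add {P, V} — P (Reacher) has P→M; V (Reacher) has V→M.
A3: add {S} — S (Reacher) has S→V.
A4 = A3; e.g. O (Reacher) has no edge into A3. Fixed point.
From S, successor V is in the attractor (rank 2); the other successor U is not.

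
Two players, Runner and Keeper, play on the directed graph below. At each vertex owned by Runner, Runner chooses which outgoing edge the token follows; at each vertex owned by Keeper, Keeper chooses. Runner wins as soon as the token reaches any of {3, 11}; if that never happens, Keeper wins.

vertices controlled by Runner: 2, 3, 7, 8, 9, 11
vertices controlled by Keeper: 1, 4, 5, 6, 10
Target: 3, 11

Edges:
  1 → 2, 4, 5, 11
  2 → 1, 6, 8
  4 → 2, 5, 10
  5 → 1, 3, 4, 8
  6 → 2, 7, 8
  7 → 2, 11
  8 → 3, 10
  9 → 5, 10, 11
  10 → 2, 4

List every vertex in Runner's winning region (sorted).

A0 = {3, 11}
A1: add {7, 8, 9} — 7 (Runner) has 7→11; 8 (Runner) has 8→3; 9 (Runner) has 9→11.
A2: add {2} — 2 (Runner) has 2→8.
A3: add {6} — 6 (Keeper): all of {2, 7, 8} already in.
A4 = A3; e.g. 1 (Keeper) can still go to 4. Fixed point.
Runner's winning region = {2, 3, 6, 7, 8, 9, 11}.

2, 3, 6, 7, 8, 9, 11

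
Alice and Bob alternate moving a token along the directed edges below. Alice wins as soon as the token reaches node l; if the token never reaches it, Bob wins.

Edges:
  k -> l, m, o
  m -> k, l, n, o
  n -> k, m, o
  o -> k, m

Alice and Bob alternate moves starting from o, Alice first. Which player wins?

Track states (vertex, player-to-move).
A0 = {(l,Alice), (l,Bob)}
A1: add {(k,Alice), (m,Alice)}.
A2: add {(o,Bob)}.
A3: add {(n,Alice)}.
A4 = A3; e.g. (k,Bob) stays out. (o,Alice) never enters ⇒ Bob avoids the target.

Bob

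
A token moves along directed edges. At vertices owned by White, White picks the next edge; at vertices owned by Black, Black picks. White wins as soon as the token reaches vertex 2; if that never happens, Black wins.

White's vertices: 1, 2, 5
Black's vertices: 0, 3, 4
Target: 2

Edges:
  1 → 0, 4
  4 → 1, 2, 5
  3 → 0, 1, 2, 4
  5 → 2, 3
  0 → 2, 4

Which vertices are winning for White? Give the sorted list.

2, 5

A0 = {2}
A1: add {5} — 5 (White) has 5→2.
A2 = A1; e.g. 0 (Black) can still go to 4. Fixed point.
White's winning region = {2, 5}.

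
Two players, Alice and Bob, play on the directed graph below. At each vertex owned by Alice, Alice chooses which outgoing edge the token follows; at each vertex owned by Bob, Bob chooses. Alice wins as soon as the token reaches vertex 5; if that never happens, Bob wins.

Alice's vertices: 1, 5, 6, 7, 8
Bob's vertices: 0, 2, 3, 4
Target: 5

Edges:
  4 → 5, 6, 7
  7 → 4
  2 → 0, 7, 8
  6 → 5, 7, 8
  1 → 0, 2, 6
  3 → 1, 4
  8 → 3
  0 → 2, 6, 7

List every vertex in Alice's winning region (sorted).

1, 5, 6

A0 = {5}
A1: add {6} — 6 (Alice) has 6→5.
A2: add {1} — 1 (Alice) has 1→6.
A3 = A2; e.g. 0 (Bob) can still go to 2. Fixed point.
Alice's winning region = {1, 5, 6}.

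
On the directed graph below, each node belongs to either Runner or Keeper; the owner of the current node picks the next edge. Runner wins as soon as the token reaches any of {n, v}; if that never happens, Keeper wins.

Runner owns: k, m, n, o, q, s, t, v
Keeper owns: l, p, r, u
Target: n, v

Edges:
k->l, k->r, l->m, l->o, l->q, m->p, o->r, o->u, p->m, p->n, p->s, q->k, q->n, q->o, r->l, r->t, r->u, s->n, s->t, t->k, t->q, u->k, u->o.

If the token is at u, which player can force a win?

A0 = {n, v}
A1: add {q, s} — q (Runner) has q→n; s (Runner) has s→n.
A2: add {t} — t (Runner) has t→q.
A3 = A2; e.g. k (Runner) has no edge into A2. Fixed point.
u never enters the attractor, so Keeper can avoid the target forever.

Keeper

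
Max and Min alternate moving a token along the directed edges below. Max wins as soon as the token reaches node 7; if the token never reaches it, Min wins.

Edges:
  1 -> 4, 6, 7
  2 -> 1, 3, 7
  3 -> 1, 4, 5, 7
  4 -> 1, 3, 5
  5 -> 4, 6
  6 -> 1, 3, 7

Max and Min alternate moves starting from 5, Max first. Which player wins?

Max

Track states (vertex, player-to-move).
A0 = {(7,Max), (7,Min)}
A1: add {(1,Max), (2,Max), (3,Max), (6,Max)}.
A2: add {(2,Min), (6,Min)}.
A3: add {(5,Max)}.
(5,Max) ∈ A3 ⇒ Max forces the target.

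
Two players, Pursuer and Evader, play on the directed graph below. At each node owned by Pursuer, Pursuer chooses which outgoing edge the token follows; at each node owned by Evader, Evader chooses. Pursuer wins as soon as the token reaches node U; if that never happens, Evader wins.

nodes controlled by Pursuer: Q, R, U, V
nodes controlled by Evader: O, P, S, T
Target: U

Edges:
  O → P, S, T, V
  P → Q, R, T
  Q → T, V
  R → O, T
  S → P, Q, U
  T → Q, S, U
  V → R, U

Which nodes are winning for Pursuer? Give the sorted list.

Q, U, V

A0 = {U}
A1: add {V} — V (Pursuer) has V→U.
A2: add {Q} — Q (Pursuer) has Q→V.
A3 = A2; e.g. O (Evader) can still go to P. Fixed point.
Pursuer's winning region = {Q, U, V}.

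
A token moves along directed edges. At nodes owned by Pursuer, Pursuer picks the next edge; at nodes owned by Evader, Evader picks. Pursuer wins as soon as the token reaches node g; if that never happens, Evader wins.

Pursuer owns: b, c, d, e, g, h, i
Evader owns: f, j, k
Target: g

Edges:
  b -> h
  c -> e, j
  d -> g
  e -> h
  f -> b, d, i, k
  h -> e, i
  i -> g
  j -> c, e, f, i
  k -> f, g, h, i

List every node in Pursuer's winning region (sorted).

A0 = {g}
A1: add {d, i} — d (Pursuer) has d→g; i (Pursuer) has i→g.
A2: add {h} — h (Pursuer) has h→i.
A3: add {b, e} — b (Pursuer) has b→h; e (Pursuer) has e→h.
A4: add {c} — c (Pursuer) has c→e.
A5 = A4; e.g. f (Evader) can still go to k. Fixed point.
Pursuer's winning region = {b, c, d, e, g, h, i}.

b, c, d, e, g, h, i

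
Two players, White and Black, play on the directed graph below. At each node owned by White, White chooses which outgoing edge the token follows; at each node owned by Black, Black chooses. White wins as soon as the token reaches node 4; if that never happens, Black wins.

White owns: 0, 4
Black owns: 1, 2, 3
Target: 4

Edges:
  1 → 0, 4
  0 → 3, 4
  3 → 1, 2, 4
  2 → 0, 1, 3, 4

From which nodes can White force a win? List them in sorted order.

A0 = {4}
A1: add {0} — 0 (White) has 0→4.
A2: add {1} — 1 (Black): all of {0, 4} already in.
A3 = A2; e.g. 2 (Black) can still go to 3. Fixed point.
White's winning region = {0, 1, 4}.

0, 1, 4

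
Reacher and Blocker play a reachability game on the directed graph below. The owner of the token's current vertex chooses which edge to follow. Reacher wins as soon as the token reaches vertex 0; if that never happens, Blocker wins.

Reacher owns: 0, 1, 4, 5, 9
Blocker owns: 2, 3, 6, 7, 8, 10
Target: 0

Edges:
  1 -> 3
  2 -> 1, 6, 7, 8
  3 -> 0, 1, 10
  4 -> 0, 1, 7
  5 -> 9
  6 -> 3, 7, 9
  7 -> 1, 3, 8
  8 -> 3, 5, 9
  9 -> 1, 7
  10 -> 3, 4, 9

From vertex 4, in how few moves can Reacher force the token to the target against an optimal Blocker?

1

A0 = {0}
A1: add {4} — 4 (Reacher) has 4→0.
A2 = A1; e.g. 1 (Reacher) has no edge into A1. Fixed point.
4 enters the attractor at level 1, so Reacher can force the target in 1 move from there.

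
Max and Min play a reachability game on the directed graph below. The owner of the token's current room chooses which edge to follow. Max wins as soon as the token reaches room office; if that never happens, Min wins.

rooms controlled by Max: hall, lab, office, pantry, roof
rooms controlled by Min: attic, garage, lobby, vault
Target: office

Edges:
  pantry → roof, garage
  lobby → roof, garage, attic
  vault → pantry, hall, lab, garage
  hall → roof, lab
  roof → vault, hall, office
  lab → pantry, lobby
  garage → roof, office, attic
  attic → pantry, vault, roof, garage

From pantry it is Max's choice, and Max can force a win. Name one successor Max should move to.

roof

A0 = {office}
A1: add {roof} — roof (Max) has roof→office.
A2: add {hall, pantry} — pantry (Max) has pantry→roof; hall (Max) has hall→roof.
A3: add {lab} — lab (Max) has lab→pantry.
A4 = A3; e.g. lobby (Min) can still go to garage. Fixed point.
From pantry, successor roof is in the attractor (rank 1); the other successor garage is not.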